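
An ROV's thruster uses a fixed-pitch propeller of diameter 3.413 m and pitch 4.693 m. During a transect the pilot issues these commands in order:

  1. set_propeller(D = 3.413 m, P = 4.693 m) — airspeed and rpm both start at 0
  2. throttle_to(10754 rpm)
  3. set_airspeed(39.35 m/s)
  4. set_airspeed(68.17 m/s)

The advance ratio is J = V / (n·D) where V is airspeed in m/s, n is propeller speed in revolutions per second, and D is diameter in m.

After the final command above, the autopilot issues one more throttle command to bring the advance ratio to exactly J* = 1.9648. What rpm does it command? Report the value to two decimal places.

rpm = 609.94

set_propeller: D = 3.413 m, P = 4.693 m (p = P/D = 1.375037); state ← (V=0, rpm=0)
throttle_to(10754): rpm ← 10754
set_airspeed(39.35): V ← 39.35 m/s
set_airspeed(68.17): V ← 68.17 m/s
final state: V = 68.17 m/s, rpm = 10754 → n = rpm/60 = 179.233333 rev/s
target J* = 1.9648; solve J* = V/(n·D) for n: n = V/(J*·D) = 68.17/(1.9648 × 3.413) = 10.165732 rev/s
rpm = 60·n = 609.943920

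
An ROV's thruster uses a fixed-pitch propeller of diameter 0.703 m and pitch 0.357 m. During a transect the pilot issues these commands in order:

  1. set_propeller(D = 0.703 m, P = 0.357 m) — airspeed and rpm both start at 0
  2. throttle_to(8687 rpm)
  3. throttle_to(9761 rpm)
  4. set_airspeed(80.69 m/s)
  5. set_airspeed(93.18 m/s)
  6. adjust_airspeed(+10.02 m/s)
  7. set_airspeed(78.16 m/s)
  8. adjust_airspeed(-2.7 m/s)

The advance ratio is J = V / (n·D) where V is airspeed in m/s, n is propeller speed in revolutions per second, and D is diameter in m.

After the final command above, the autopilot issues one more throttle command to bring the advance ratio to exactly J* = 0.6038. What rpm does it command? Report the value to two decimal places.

set_propeller: D = 0.703 m, P = 0.357 m (p = P/D = 0.507824); state ← (V=0, rpm=0)
throttle_to(8687): rpm ← 8687
throttle_to(9761): rpm ← 9761
set_airspeed(80.69): V ← 80.69 m/s
set_airspeed(93.18): V ← 93.18 m/s
adjust_airspeed(+10.02): V ← 93.18 +10.02 = 103.2 m/s
set_airspeed(78.16): V ← 78.16 m/s
adjust_airspeed(-2.7): V ← 78.16 -2.7 = 75.46 m/s
final state: V = 75.46 m/s, rpm = 9761 → n = rpm/60 = 162.683333 rev/s
target J* = 0.6038; solve J* = V/(n·D) for n: n = V/(J*·D) = 75.46/(0.6038 × 0.703) = 177.774050 rev/s
rpm = 60·n = 10666.443016

rpm = 10666.44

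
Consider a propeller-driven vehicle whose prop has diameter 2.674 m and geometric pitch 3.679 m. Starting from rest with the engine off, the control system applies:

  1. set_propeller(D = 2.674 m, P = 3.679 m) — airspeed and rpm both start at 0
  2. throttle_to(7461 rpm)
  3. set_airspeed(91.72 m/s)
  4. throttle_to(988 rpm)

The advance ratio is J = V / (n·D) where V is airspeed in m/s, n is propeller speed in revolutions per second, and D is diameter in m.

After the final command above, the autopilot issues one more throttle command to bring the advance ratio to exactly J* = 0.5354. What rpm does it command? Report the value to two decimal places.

set_propeller: D = 2.674 m, P = 3.679 m (p = P/D = 1.375841); state ← (V=0, rpm=0)
throttle_to(7461): rpm ← 7461
set_airspeed(91.72): V ← 91.72 m/s
throttle_to(988): rpm ← 988
final state: V = 91.72 m/s, rpm = 988 → n = rpm/60 = 16.466667 rev/s
target J* = 0.5354; solve J* = V/(n·D) for n: n = V/(J*·D) = 91.72/(0.5354 × 2.674) = 64.065508 rev/s
rpm = 60·n = 3843.930499

rpm = 3843.93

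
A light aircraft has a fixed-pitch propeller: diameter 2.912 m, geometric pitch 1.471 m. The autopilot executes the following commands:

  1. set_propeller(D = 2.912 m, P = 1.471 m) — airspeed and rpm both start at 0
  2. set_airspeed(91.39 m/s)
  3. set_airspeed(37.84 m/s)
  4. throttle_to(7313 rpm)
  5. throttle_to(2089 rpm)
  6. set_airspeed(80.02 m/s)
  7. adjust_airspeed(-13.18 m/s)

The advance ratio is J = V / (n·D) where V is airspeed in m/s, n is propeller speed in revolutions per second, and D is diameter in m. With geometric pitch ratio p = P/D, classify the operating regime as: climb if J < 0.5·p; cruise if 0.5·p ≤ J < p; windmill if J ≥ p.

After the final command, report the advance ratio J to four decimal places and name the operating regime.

J = 0.6593, regime = windmill

set_propeller: D = 2.912 m, P = 1.471 m (p = P/D = 0.505151); state ← (V=0, rpm=0)
set_airspeed(91.39): V ← 91.39 m/s
set_airspeed(37.84): V ← 37.84 m/s
throttle_to(7313): rpm ← 7313
throttle_to(2089): rpm ← 2089
set_airspeed(80.02): V ← 80.02 m/s
adjust_airspeed(-13.18): V ← 80.02 -13.18 = 66.84 m/s
final state: V = 66.84 m/s, rpm = 2089 → n = rpm/60 = 34.816667 rev/s
J = V / (n·D) = 66.84 / (34.816667 × 2.912) = 0.659262
regime bands: climb J<0.2526 | cruise [0.2526, 0.5052) | windmill J≥0.5052
J = 0.6593 → windmill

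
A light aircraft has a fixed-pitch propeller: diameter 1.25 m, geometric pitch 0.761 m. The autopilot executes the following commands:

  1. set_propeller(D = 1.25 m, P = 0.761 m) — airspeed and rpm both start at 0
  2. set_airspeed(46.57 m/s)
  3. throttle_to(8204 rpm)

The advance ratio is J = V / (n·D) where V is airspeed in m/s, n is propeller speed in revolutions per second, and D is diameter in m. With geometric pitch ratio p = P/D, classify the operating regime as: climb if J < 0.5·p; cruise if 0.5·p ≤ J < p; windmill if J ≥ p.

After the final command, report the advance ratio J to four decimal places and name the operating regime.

set_propeller: D = 1.25 m, P = 0.761 m (p = P/D = 0.608800); state ← (V=0, rpm=0)
set_airspeed(46.57): V ← 46.57 m/s
throttle_to(8204): rpm ← 8204
final state: V = 46.57 m/s, rpm = 8204 → n = rpm/60 = 136.733333 rev/s
J = V / (n·D) = 46.57 / (136.733333 × 1.25) = 0.272472
regime bands: climb J<0.3044 | cruise [0.3044, 0.6088) | windmill J≥0.6088
J = 0.2725 → climb

J = 0.2725, regime = climb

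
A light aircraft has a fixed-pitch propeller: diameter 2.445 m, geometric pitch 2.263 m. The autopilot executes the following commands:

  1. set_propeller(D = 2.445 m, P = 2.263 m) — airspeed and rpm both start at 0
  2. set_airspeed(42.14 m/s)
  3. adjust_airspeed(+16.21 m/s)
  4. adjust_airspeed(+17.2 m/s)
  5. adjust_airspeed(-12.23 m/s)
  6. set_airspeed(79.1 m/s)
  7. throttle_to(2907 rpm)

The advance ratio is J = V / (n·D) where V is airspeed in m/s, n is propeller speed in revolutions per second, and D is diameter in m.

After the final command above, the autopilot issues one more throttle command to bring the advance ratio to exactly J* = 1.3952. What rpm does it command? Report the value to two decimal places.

rpm = 1391.27

set_propeller: D = 2.445 m, P = 2.263 m (p = P/D = 0.925562); state ← (V=0, rpm=0)
set_airspeed(42.14): V ← 42.14 m/s
adjust_airspeed(+16.21): V ← 42.14 +16.21 = 58.35 m/s
adjust_airspeed(+17.2): V ← 58.35 +17.2 = 75.55 m/s
adjust_airspeed(-12.23): V ← 75.55 -12.23 = 63.32 m/s
set_airspeed(79.1): V ← 79.1 m/s
throttle_to(2907): rpm ← 2907
final state: V = 79.1 m/s, rpm = 2907 → n = rpm/60 = 48.450000 rev/s
target J* = 1.3952; solve J* = V/(n·D) for n: n = V/(J*·D) = 79.1/(1.3952 × 2.445) = 23.187886 rev/s
rpm = 60·n = 1391.273147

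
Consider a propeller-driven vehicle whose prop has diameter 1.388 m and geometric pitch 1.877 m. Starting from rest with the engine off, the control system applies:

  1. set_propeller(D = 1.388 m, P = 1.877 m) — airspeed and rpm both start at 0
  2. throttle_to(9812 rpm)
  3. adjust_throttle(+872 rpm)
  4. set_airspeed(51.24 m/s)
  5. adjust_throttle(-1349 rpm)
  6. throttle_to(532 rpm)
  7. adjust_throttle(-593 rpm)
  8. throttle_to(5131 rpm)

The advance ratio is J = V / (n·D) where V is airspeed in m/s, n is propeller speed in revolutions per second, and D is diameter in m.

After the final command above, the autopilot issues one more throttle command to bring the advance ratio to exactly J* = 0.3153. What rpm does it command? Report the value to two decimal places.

set_propeller: D = 1.388 m, P = 1.877 m (p = P/D = 1.352305); state ← (V=0, rpm=0)
throttle_to(9812): rpm ← 9812
adjust_throttle(+872): rpm ← 9812 +872 = 10684
set_airspeed(51.24): V ← 51.24 m/s
adjust_throttle(-1349): rpm ← 10684 -1349 = 9335
throttle_to(532): rpm ← 532
adjust_throttle(-593): rpm ← 532 -593 = -61
throttle_to(5131): rpm ← 5131
final state: V = 51.24 m/s, rpm = 5131 → n = rpm/60 = 85.516667 rev/s
target J* = 0.3153; solve J* = V/(n·D) for n: n = V/(J*·D) = 51.24/(0.3153 × 1.388) = 117.083497 rev/s
rpm = 60·n = 7025.009803

rpm = 7025.01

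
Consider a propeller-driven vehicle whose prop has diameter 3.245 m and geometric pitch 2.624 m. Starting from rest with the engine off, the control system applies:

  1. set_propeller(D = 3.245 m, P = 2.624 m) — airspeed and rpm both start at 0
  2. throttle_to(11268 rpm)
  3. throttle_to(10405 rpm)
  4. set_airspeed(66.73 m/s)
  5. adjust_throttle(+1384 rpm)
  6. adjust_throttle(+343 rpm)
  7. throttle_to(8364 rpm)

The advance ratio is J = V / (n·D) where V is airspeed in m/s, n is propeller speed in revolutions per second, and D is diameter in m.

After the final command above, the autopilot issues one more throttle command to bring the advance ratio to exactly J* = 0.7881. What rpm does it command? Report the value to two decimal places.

rpm = 1565.58

set_propeller: D = 3.245 m, P = 2.624 m (p = P/D = 0.808629); state ← (V=0, rpm=0)
throttle_to(11268): rpm ← 11268
throttle_to(10405): rpm ← 10405
set_airspeed(66.73): V ← 66.73 m/s
adjust_throttle(+1384): rpm ← 10405 +1384 = 11789
adjust_throttle(+343): rpm ← 11789 +343 = 12132
throttle_to(8364): rpm ← 8364
final state: V = 66.73 m/s, rpm = 8364 → n = rpm/60 = 139.400000 rev/s
target J* = 0.7881; solve J* = V/(n·D) for n: n = V/(J*·D) = 66.73/(0.7881 × 3.245) = 26.093065 rev/s
rpm = 60·n = 1565.583900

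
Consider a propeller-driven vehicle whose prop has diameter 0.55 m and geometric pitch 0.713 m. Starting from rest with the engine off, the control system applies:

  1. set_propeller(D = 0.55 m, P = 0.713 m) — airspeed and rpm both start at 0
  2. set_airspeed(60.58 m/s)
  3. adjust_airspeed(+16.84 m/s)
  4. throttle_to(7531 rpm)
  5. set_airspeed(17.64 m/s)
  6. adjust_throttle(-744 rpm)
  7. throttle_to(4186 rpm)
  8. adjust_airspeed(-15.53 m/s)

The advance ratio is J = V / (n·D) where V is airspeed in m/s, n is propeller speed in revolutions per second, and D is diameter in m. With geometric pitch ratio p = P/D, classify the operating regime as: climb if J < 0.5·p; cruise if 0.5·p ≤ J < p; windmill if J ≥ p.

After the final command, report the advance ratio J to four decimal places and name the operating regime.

J = 0.0550, regime = climb

set_propeller: D = 0.55 m, P = 0.713 m (p = P/D = 1.296364); state ← (V=0, rpm=0)
set_airspeed(60.58): V ← 60.58 m/s
adjust_airspeed(+16.84): V ← 60.58 +16.84 = 77.42 m/s
throttle_to(7531): rpm ← 7531
set_airspeed(17.64): V ← 17.64 m/s
adjust_throttle(-744): rpm ← 7531 -744 = 6787
throttle_to(4186): rpm ← 4186
adjust_airspeed(-15.53): V ← 17.64 -15.53 = 2.11 m/s
final state: V = 2.11 m/s, rpm = 4186 → n = rpm/60 = 69.766667 rev/s
J = V / (n·D) = 2.11 / (69.766667 × 0.55) = 0.054988
regime bands: climb J<0.6482 | cruise [0.6482, 1.2964) | windmill J≥1.2964
J = 0.0550 → climb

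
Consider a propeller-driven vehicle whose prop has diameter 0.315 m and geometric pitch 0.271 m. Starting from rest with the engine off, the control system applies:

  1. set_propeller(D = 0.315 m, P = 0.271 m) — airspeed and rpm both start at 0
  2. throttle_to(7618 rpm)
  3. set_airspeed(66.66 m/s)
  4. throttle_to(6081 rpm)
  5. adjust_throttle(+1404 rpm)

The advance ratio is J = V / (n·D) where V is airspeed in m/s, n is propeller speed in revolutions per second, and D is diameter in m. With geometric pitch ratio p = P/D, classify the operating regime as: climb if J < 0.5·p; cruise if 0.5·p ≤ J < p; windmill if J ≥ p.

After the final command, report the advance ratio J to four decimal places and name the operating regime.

set_propeller: D = 0.315 m, P = 0.271 m (p = P/D = 0.860317); state ← (V=0, rpm=0)
throttle_to(7618): rpm ← 7618
set_airspeed(66.66): V ← 66.66 m/s
throttle_to(6081): rpm ← 6081
adjust_throttle(+1404): rpm ← 6081 +1404 = 7485
final state: V = 66.66 m/s, rpm = 7485 → n = rpm/60 = 124.750000 rev/s
J = V / (n·D) = 66.66 / (124.750000 × 0.315) = 1.696345
regime bands: climb J<0.4302 | cruise [0.4302, 0.8603) | windmill J≥0.8603
J = 1.6963 → windmill

J = 1.6963, regime = windmill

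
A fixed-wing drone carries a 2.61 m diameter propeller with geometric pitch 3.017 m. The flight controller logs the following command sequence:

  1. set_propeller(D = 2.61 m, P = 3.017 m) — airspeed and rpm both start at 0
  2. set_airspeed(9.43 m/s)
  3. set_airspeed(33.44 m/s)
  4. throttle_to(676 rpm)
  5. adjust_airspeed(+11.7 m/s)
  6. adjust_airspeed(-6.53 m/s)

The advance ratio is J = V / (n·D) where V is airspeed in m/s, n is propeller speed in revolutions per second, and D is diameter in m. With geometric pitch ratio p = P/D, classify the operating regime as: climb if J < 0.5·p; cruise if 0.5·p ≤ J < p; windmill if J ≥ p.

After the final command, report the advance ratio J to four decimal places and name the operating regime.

J = 1.3130, regime = windmill

set_propeller: D = 2.61 m, P = 3.017 m (p = P/D = 1.155939); state ← (V=0, rpm=0)
set_airspeed(9.43): V ← 9.43 m/s
set_airspeed(33.44): V ← 33.44 m/s
throttle_to(676): rpm ← 676
adjust_airspeed(+11.7): V ← 33.44 +11.7 = 45.14 m/s
adjust_airspeed(-6.53): V ← 45.14 -6.53 = 38.61 m/s
final state: V = 38.61 m/s, rpm = 676 → n = rpm/60 = 11.266667 rev/s
J = V / (n·D) = 38.61 / (11.266667 × 2.61) = 1.312997
regime bands: climb J<0.5780 | cruise [0.5780, 1.1559) | windmill J≥1.1559
J = 1.3130 → windmill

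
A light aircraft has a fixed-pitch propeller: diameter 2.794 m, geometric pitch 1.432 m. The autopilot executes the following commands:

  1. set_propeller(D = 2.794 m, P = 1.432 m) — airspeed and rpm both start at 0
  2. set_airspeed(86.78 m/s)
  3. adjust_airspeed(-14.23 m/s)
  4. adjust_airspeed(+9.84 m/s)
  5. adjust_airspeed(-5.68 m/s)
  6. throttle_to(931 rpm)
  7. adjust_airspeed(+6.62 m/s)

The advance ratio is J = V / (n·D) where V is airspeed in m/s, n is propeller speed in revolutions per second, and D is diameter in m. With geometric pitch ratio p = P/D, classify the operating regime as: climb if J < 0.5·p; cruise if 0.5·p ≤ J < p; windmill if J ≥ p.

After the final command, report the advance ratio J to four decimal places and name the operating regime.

set_propeller: D = 2.794 m, P = 1.432 m (p = P/D = 0.512527); state ← (V=0, rpm=0)
set_airspeed(86.78): V ← 86.78 m/s
adjust_airspeed(-14.23): V ← 86.78 -14.23 = 72.55 m/s
adjust_airspeed(+9.84): V ← 72.55 +9.84 = 82.39 m/s
adjust_airspeed(-5.68): V ← 82.39 -5.68 = 76.71 m/s
throttle_to(931): rpm ← 931
adjust_airspeed(+6.62): V ← 76.71 +6.62 = 83.33 m/s
final state: V = 83.33 m/s, rpm = 931 → n = rpm/60 = 15.516667 rev/s
J = V / (n·D) = 83.33 / (15.516667 × 2.794) = 1.922103
regime bands: climb J<0.2563 | cruise [0.2563, 0.5125) | windmill J≥0.5125
J = 1.9221 → windmill

J = 1.9221, regime = windmill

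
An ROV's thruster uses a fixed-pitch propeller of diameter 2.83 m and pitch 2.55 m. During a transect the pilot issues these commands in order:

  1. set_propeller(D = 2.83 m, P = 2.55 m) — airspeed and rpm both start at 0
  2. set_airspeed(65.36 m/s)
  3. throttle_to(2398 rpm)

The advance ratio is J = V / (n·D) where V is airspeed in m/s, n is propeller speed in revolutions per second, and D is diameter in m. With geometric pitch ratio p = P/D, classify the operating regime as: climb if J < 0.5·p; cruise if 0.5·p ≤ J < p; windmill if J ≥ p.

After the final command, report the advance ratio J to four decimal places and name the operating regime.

J = 0.5779, regime = cruise

set_propeller: D = 2.83 m, P = 2.55 m (p = P/D = 0.901060); state ← (V=0, rpm=0)
set_airspeed(65.36): V ← 65.36 m/s
throttle_to(2398): rpm ← 2398
final state: V = 65.36 m/s, rpm = 2398 → n = rpm/60 = 39.966667 rev/s
J = V / (n·D) = 65.36 / (39.966667 × 2.83) = 0.577867
regime bands: climb J<0.4505 | cruise [0.4505, 0.9011) | windmill J≥0.9011
J = 0.5779 → cruise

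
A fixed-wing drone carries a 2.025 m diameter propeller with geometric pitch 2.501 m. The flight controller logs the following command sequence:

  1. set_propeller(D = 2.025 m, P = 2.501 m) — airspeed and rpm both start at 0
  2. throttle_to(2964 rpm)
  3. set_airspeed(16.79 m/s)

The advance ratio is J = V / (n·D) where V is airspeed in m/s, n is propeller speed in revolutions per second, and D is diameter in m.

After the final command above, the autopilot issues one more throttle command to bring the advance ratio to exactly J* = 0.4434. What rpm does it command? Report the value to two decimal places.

rpm = 1121.97

set_propeller: D = 2.025 m, P = 2.501 m (p = P/D = 1.235062); state ← (V=0, rpm=0)
throttle_to(2964): rpm ← 2964
set_airspeed(16.79): V ← 16.79 m/s
final state: V = 16.79 m/s, rpm = 2964 → n = rpm/60 = 49.400000 rev/s
target J* = 0.4434; solve J* = V/(n·D) for n: n = V/(J*·D) = 16.79/(0.4434 × 2.025) = 18.699499 rev/s
rpm = 60·n = 1121.969963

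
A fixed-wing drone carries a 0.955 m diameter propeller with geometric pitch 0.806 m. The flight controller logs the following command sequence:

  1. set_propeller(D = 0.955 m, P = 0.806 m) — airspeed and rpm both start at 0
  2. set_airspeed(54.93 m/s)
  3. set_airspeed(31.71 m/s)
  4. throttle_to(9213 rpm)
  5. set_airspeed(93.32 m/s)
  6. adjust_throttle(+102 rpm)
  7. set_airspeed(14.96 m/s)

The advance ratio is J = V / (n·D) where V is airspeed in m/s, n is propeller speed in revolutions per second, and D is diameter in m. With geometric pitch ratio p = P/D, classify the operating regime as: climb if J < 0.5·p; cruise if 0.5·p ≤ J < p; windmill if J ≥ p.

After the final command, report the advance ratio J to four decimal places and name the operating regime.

J = 0.1009, regime = climb

set_propeller: D = 0.955 m, P = 0.806 m (p = P/D = 0.843979); state ← (V=0, rpm=0)
set_airspeed(54.93): V ← 54.93 m/s
set_airspeed(31.71): V ← 31.71 m/s
throttle_to(9213): rpm ← 9213
set_airspeed(93.32): V ← 93.32 m/s
adjust_throttle(+102): rpm ← 9213 +102 = 9315
set_airspeed(14.96): V ← 14.96 m/s
final state: V = 14.96 m/s, rpm = 9315 → n = rpm/60 = 155.250000 rev/s
J = V / (n·D) = 14.96 / (155.250000 × 0.955) = 0.100901
regime bands: climb J<0.4220 | cruise [0.4220, 0.8440) | windmill J≥0.8440
J = 0.1009 → climb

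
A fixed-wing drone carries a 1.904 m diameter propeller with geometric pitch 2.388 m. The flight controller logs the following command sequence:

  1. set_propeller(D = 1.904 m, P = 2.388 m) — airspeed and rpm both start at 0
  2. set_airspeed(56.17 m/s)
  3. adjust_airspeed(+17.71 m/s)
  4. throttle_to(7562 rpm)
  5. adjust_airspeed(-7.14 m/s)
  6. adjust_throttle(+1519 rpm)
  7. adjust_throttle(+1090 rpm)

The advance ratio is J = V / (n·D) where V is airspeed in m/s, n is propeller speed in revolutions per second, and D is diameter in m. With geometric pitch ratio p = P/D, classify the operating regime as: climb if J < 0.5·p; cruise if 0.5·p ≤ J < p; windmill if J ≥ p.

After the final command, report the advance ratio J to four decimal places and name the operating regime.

set_propeller: D = 1.904 m, P = 2.388 m (p = P/D = 1.254202); state ← (V=0, rpm=0)
set_airspeed(56.17): V ← 56.17 m/s
adjust_airspeed(+17.71): V ← 56.17 +17.71 = 73.88 m/s
throttle_to(7562): rpm ← 7562
adjust_airspeed(-7.14): V ← 73.88 -7.14 = 66.74 m/s
adjust_throttle(+1519): rpm ← 7562 +1519 = 9081
adjust_throttle(+1090): rpm ← 9081 +1090 = 10171
final state: V = 66.74 m/s, rpm = 10171 → n = rpm/60 = 169.516667 rev/s
J = V / (n·D) = 66.74 / (169.516667 × 1.904) = 0.206779
regime bands: climb J<0.6271 | cruise [0.6271, 1.2542) | windmill J≥1.2542
J = 0.2068 → climb

J = 0.2068, regime = climb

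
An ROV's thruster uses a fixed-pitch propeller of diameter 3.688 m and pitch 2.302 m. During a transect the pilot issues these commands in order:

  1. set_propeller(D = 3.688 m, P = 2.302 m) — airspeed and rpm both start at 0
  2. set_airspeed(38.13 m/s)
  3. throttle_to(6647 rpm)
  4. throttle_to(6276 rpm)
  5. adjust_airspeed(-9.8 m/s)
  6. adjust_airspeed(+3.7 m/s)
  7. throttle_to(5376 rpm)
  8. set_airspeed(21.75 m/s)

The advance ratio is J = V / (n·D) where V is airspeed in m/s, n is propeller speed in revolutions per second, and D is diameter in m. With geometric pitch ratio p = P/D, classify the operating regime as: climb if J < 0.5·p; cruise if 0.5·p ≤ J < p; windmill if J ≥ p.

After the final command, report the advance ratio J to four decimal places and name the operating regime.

J = 0.0658, regime = climb

set_propeller: D = 3.688 m, P = 2.302 m (p = P/D = 0.624187); state ← (V=0, rpm=0)
set_airspeed(38.13): V ← 38.13 m/s
throttle_to(6647): rpm ← 6647
throttle_to(6276): rpm ← 6276
adjust_airspeed(-9.8): V ← 38.13 -9.8 = 28.33 m/s
adjust_airspeed(+3.7): V ← 28.33 +3.7 = 32.03 m/s
throttle_to(5376): rpm ← 5376
set_airspeed(21.75): V ← 21.75 m/s
final state: V = 21.75 m/s, rpm = 5376 → n = rpm/60 = 89.600000 rev/s
J = V / (n·D) = 21.75 / (89.600000 × 3.688) = 0.065820
regime bands: climb J<0.3121 | cruise [0.3121, 0.6242) | windmill J≥0.6242
J = 0.0658 → climb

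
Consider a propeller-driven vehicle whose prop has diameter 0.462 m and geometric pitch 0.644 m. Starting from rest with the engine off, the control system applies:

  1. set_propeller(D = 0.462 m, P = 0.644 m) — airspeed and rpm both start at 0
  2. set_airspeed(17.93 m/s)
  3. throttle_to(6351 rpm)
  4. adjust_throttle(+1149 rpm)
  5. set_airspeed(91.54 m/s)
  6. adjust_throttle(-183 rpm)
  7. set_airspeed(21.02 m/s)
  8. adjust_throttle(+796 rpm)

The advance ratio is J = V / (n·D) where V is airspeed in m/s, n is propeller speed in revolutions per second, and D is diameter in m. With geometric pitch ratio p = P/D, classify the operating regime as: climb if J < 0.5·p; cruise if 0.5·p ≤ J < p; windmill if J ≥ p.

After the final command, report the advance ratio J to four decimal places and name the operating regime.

set_propeller: D = 0.462 m, P = 0.644 m (p = P/D = 1.393939); state ← (V=0, rpm=0)
set_airspeed(17.93): V ← 17.93 m/s
throttle_to(6351): rpm ← 6351
adjust_throttle(+1149): rpm ← 6351 +1149 = 7500
set_airspeed(91.54): V ← 91.54 m/s
adjust_throttle(-183): rpm ← 7500 -183 = 7317
set_airspeed(21.02): V ← 21.02 m/s
adjust_throttle(+796): rpm ← 7317 +796 = 8113
final state: V = 21.02 m/s, rpm = 8113 → n = rpm/60 = 135.216667 rev/s
J = V / (n·D) = 21.02 / (135.216667 × 0.462) = 0.336481
regime bands: climb J<0.6970 | cruise [0.6970, 1.3939) | windmill J≥1.3939
J = 0.3365 → climb

J = 0.3365, regime = climb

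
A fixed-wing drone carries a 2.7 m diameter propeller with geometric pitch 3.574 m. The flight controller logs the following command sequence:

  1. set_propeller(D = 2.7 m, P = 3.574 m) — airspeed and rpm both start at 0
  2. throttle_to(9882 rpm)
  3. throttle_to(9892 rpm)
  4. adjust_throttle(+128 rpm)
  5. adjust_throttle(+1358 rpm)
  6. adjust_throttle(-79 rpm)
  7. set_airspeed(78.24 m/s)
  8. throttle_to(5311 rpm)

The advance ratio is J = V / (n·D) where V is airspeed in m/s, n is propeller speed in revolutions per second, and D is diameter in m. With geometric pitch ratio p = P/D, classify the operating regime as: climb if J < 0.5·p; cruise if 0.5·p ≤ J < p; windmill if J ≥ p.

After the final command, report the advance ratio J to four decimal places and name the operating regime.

set_propeller: D = 2.7 m, P = 3.574 m (p = P/D = 1.323704); state ← (V=0, rpm=0)
throttle_to(9882): rpm ← 9882
throttle_to(9892): rpm ← 9892
adjust_throttle(+128): rpm ← 9892 +128 = 10020
adjust_throttle(+1358): rpm ← 10020 +1358 = 11378
adjust_throttle(-79): rpm ← 11378 -79 = 11299
set_airspeed(78.24): V ← 78.24 m/s
throttle_to(5311): rpm ← 5311
final state: V = 78.24 m/s, rpm = 5311 → n = rpm/60 = 88.516667 rev/s
J = V / (n·D) = 78.24 / (88.516667 × 2.7) = 0.327371
regime bands: climb J<0.6619 | cruise [0.6619, 1.3237) | windmill J≥1.3237
J = 0.3274 → climb

J = 0.3274, regime = climb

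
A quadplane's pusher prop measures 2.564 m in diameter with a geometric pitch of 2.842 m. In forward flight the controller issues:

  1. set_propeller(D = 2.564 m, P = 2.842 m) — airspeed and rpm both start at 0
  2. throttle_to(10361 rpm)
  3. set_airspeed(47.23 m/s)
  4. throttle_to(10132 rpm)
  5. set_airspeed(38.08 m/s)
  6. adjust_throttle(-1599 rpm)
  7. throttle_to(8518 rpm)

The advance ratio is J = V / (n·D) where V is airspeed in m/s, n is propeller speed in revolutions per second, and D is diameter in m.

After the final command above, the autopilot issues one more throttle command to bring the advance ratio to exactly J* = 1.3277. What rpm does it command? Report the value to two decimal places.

rpm = 671.17

set_propeller: D = 2.564 m, P = 2.842 m (p = P/D = 1.108424); state ← (V=0, rpm=0)
throttle_to(10361): rpm ← 10361
set_airspeed(47.23): V ← 47.23 m/s
throttle_to(10132): rpm ← 10132
set_airspeed(38.08): V ← 38.08 m/s
adjust_throttle(-1599): rpm ← 10132 -1599 = 8533
throttle_to(8518): rpm ← 8518
final state: V = 38.08 m/s, rpm = 8518 → n = rpm/60 = 141.966667 rev/s
target J* = 1.3277; solve J* = V/(n·D) for n: n = V/(J*·D) = 38.08/(1.3277 × 2.564) = 11.186107 rev/s
rpm = 60·n = 671.166411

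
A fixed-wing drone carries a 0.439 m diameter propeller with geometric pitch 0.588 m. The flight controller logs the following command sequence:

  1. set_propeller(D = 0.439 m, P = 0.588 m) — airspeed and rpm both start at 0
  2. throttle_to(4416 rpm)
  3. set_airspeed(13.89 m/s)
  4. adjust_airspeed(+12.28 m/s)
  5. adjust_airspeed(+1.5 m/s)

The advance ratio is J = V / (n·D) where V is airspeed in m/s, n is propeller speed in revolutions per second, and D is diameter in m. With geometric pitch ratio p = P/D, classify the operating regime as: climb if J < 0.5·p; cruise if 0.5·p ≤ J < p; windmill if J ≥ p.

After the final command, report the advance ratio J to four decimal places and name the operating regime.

set_propeller: D = 0.439 m, P = 0.588 m (p = P/D = 1.339408); state ← (V=0, rpm=0)
throttle_to(4416): rpm ← 4416
set_airspeed(13.89): V ← 13.89 m/s
adjust_airspeed(+12.28): V ← 13.89 +12.28 = 26.17 m/s
adjust_airspeed(+1.5): V ← 26.17 +1.5 = 27.67 m/s
final state: V = 27.67 m/s, rpm = 4416 → n = rpm/60 = 73.600000 rev/s
J = V / (n·D) = 27.67 / (73.600000 × 0.439) = 0.856381
regime bands: climb J<0.6697 | cruise [0.6697, 1.3394) | windmill J≥1.3394
J = 0.8564 → cruise

J = 0.8564, regime = cruise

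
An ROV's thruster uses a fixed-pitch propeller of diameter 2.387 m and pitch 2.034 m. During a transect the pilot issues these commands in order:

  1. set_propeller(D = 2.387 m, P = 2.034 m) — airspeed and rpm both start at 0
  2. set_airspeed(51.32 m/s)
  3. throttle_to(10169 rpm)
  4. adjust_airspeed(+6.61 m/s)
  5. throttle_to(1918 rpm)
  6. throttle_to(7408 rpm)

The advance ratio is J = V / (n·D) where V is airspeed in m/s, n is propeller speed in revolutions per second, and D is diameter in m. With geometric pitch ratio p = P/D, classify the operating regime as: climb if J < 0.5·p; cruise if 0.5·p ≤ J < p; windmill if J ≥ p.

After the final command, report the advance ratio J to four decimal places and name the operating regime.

set_propeller: D = 2.387 m, P = 2.034 m (p = P/D = 0.852116); state ← (V=0, rpm=0)
set_airspeed(51.32): V ← 51.32 m/s
throttle_to(10169): rpm ← 10169
adjust_airspeed(+6.61): V ← 51.32 +6.61 = 57.93 m/s
throttle_to(1918): rpm ← 1918
throttle_to(7408): rpm ← 7408
final state: V = 57.93 m/s, rpm = 7408 → n = rpm/60 = 123.466667 rev/s
J = V / (n·D) = 57.93 / (123.466667 × 2.387) = 0.196563
regime bands: climb J<0.4261 | cruise [0.4261, 0.8521) | windmill J≥0.8521
J = 0.1966 → climb

J = 0.1966, regime = climb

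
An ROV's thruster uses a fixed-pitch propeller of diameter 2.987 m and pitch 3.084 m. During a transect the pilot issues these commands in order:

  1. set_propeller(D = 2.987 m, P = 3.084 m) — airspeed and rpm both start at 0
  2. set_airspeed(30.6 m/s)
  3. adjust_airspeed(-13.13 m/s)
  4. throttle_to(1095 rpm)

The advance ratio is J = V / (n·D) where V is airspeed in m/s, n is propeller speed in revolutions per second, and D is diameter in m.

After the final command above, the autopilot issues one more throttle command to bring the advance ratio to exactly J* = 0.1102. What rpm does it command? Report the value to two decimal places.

set_propeller: D = 2.987 m, P = 3.084 m (p = P/D = 1.032474); state ← (V=0, rpm=0)
set_airspeed(30.6): V ← 30.6 m/s
adjust_airspeed(-13.13): V ← 30.6 -13.13 = 17.47 m/s
throttle_to(1095): rpm ← 1095
final state: V = 17.47 m/s, rpm = 1095 → n = rpm/60 = 18.250000 rev/s
target J* = 0.1102; solve J* = V/(n·D) for n: n = V/(J*·D) = 17.47/(0.1102 × 2.987) = 53.073299 rev/s
rpm = 60·n = 3184.397969

rpm = 3184.40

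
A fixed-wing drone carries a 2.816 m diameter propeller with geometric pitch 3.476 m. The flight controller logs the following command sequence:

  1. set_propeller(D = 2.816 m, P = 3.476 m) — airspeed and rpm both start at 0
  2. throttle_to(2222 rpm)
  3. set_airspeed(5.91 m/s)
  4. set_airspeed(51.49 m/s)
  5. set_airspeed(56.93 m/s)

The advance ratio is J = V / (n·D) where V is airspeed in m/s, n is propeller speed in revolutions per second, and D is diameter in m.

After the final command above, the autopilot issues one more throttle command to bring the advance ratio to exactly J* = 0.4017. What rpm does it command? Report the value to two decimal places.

set_propeller: D = 2.816 m, P = 3.476 m (p = P/D = 1.234375); state ← (V=0, rpm=0)
throttle_to(2222): rpm ← 2222
set_airspeed(5.91): V ← 5.91 m/s
set_airspeed(51.49): V ← 51.49 m/s
set_airspeed(56.93): V ← 56.93 m/s
final state: V = 56.93 m/s, rpm = 2222 → n = rpm/60 = 37.033333 rev/s
target J* = 0.4017; solve J* = V/(n·D) for n: n = V/(J*·D) = 56.93/(0.4017 × 2.816) = 50.327656 rev/s
rpm = 60·n = 3019.659346

rpm = 3019.66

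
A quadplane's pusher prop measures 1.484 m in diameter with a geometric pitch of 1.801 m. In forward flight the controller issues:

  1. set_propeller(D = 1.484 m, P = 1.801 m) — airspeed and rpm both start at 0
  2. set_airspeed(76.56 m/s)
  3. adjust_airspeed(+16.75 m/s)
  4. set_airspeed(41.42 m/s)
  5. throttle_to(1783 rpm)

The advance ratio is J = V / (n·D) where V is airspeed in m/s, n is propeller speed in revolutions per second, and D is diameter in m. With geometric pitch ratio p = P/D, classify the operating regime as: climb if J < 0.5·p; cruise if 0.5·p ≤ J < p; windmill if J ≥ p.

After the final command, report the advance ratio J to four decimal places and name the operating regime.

J = 0.9392, regime = cruise

set_propeller: D = 1.484 m, P = 1.801 m (p = P/D = 1.213612); state ← (V=0, rpm=0)
set_airspeed(76.56): V ← 76.56 m/s
adjust_airspeed(+16.75): V ← 76.56 +16.75 = 93.31 m/s
set_airspeed(41.42): V ← 41.42 m/s
throttle_to(1783): rpm ← 1783
final state: V = 41.42 m/s, rpm = 1783 → n = rpm/60 = 29.716667 rev/s
J = V / (n·D) = 41.42 / (29.716667 × 1.484) = 0.939239
regime bands: climb J<0.6068 | cruise [0.6068, 1.2136) | windmill J≥1.2136
J = 0.9392 → cruise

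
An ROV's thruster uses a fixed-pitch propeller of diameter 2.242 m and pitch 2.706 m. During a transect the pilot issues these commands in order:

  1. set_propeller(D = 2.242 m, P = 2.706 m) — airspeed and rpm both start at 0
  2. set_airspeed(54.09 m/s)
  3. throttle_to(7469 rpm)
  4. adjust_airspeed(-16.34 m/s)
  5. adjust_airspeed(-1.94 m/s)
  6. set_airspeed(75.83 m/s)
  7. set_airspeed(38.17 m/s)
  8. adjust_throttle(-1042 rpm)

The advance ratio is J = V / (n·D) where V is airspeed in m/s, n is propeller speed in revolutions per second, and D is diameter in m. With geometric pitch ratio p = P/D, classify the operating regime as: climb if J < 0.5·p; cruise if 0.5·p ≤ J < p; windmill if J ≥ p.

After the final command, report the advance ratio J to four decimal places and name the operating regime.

J = 0.1589, regime = climb

set_propeller: D = 2.242 m, P = 2.706 m (p = P/D = 1.206958); state ← (V=0, rpm=0)
set_airspeed(54.09): V ← 54.09 m/s
throttle_to(7469): rpm ← 7469
adjust_airspeed(-16.34): V ← 54.09 -16.34 = 37.75 m/s
adjust_airspeed(-1.94): V ← 37.75 -1.94 = 35.81 m/s
set_airspeed(75.83): V ← 75.83 m/s
set_airspeed(38.17): V ← 38.17 m/s
adjust_throttle(-1042): rpm ← 7469 -1042 = 6427
final state: V = 38.17 m/s, rpm = 6427 → n = rpm/60 = 107.116667 rev/s
J = V / (n·D) = 38.17 / (107.116667 × 2.242) = 0.158939
regime bands: climb J<0.6035 | cruise [0.6035, 1.2070) | windmill J≥1.2070
J = 0.1589 → climb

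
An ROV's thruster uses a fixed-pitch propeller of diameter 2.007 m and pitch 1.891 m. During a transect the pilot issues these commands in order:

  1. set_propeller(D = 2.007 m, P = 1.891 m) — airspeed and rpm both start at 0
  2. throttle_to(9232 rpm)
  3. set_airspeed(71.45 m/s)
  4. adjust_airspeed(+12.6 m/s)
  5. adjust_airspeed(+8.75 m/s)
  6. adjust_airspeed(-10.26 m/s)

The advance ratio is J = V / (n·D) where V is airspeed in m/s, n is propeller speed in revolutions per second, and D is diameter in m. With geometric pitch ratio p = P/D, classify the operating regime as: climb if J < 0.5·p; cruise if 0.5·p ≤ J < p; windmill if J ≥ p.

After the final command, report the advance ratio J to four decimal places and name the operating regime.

set_propeller: D = 2.007 m, P = 1.891 m (p = P/D = 0.942202); state ← (V=0, rpm=0)
throttle_to(9232): rpm ← 9232
set_airspeed(71.45): V ← 71.45 m/s
adjust_airspeed(+12.6): V ← 71.45 +12.6 = 84.05 m/s
adjust_airspeed(+8.75): V ← 84.05 +8.75 = 92.8 m/s
adjust_airspeed(-10.26): V ← 92.8 -10.26 = 82.54 m/s
final state: V = 82.54 m/s, rpm = 9232 → n = rpm/60 = 153.866667 rev/s
J = V / (n·D) = 82.54 / (153.866667 × 2.007) = 0.267284
regime bands: climb J<0.4711 | cruise [0.4711, 0.9422) | windmill J≥0.9422
J = 0.2673 → climb

J = 0.2673, regime = climb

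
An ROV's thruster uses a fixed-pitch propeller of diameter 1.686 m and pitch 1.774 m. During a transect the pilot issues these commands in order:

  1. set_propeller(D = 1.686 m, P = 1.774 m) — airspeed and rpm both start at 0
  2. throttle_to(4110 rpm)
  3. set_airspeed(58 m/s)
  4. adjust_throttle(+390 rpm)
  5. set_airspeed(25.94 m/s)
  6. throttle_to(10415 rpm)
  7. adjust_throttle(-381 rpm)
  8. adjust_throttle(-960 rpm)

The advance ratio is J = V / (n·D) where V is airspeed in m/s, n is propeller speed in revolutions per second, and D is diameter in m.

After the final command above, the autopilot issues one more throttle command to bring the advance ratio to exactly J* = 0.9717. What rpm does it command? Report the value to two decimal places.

set_propeller: D = 1.686 m, P = 1.774 m (p = P/D = 1.052195); state ← (V=0, rpm=0)
throttle_to(4110): rpm ← 4110
set_airspeed(58): V ← 58 m/s
adjust_throttle(+390): rpm ← 4110 +390 = 4500
set_airspeed(25.94): V ← 25.94 m/s
throttle_to(10415): rpm ← 10415
adjust_throttle(-381): rpm ← 10415 -381 = 10034
adjust_throttle(-960): rpm ← 10034 -960 = 9074
final state: V = 25.94 m/s, rpm = 9074 → n = rpm/60 = 151.233333 rev/s
target J* = 0.9717; solve J* = V/(n·D) for n: n = V/(J*·D) = 25.94/(0.9717 × 1.686) = 15.833619 rev/s
rpm = 60·n = 950.017158

rpm = 950.02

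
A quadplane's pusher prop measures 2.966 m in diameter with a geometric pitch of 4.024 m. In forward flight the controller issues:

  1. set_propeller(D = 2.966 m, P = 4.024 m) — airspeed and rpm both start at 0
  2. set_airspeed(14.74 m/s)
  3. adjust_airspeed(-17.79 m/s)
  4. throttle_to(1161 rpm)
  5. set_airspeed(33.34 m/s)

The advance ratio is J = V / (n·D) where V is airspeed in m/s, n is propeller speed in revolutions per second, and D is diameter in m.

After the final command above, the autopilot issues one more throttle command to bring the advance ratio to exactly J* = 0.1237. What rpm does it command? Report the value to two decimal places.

set_propeller: D = 2.966 m, P = 4.024 m (p = P/D = 1.356709); state ← (V=0, rpm=0)
set_airspeed(14.74): V ← 14.74 m/s
adjust_airspeed(-17.79): V ← 14.74 -17.79 = -3.05 m/s
throttle_to(1161): rpm ← 1161
set_airspeed(33.34): V ← 33.34 m/s
final state: V = 33.34 m/s, rpm = 1161 → n = rpm/60 = 19.350000 rev/s
target J* = 0.1237; solve J* = V/(n·D) for n: n = V/(J*·D) = 33.34/(0.1237 × 2.966) = 90.870883 rev/s
rpm = 60·n = 5452.252993

rpm = 5452.25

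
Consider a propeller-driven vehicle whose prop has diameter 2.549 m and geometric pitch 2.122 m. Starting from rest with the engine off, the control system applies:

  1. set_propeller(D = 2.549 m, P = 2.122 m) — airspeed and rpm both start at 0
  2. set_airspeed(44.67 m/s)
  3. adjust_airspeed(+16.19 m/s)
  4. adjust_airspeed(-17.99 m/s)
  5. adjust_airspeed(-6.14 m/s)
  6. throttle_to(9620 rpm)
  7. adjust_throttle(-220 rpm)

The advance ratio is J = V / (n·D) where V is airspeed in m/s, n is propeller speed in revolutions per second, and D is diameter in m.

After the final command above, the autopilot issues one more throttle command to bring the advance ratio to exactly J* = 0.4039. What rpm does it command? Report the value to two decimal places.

set_propeller: D = 2.549 m, P = 2.122 m (p = P/D = 0.832483); state ← (V=0, rpm=0)
set_airspeed(44.67): V ← 44.67 m/s
adjust_airspeed(+16.19): V ← 44.67 +16.19 = 60.86 m/s
adjust_airspeed(-17.99): V ← 60.86 -17.99 = 42.87 m/s
adjust_airspeed(-6.14): V ← 42.87 -6.14 = 36.73 m/s
throttle_to(9620): rpm ← 9620
adjust_throttle(-220): rpm ← 9620 -220 = 9400
final state: V = 36.73 m/s, rpm = 9400 → n = rpm/60 = 156.666667 rev/s
target J* = 0.4039; solve J* = V/(n·D) for n: n = V/(J*·D) = 36.73/(0.4039 × 2.549) = 35.676089 rev/s
rpm = 60·n = 2140.565345

rpm = 2140.57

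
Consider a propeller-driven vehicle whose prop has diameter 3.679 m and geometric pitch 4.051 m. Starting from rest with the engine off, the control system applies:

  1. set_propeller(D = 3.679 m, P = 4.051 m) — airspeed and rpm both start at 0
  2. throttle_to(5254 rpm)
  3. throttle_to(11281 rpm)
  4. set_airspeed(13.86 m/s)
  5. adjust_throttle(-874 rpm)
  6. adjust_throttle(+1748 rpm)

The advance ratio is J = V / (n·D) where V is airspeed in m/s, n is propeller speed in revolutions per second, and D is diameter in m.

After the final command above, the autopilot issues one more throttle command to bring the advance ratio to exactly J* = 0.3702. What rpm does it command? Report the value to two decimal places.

set_propeller: D = 3.679 m, P = 4.051 m (p = P/D = 1.101114); state ← (V=0, rpm=0)
throttle_to(5254): rpm ← 5254
throttle_to(11281): rpm ← 11281
set_airspeed(13.86): V ← 13.86 m/s
adjust_throttle(-874): rpm ← 11281 -874 = 10407
adjust_throttle(+1748): rpm ← 10407 +1748 = 12155
final state: V = 13.86 m/s, rpm = 12155 → n = rpm/60 = 202.583333 rev/s
target J* = 0.3702; solve J* = V/(n·D) for n: n = V/(J*·D) = 13.86/(0.3702 × 3.679) = 10.176467 rev/s
rpm = 60·n = 610.588019

rpm = 610.59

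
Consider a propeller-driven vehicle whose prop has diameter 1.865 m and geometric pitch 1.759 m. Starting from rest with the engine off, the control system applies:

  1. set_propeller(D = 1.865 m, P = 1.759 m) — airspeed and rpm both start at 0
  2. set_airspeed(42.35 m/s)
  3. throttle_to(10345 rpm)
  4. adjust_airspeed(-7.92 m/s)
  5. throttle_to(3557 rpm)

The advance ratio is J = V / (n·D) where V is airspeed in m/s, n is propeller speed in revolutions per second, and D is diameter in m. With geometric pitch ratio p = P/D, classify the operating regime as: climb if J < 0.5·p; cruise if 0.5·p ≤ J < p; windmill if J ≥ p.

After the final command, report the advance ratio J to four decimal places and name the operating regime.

set_propeller: D = 1.865 m, P = 1.759 m (p = P/D = 0.943164); state ← (V=0, rpm=0)
set_airspeed(42.35): V ← 42.35 m/s
throttle_to(10345): rpm ← 10345
adjust_airspeed(-7.92): V ← 42.35 -7.92 = 34.43 m/s
throttle_to(3557): rpm ← 3557
final state: V = 34.43 m/s, rpm = 3557 → n = rpm/60 = 59.283333 rev/s
J = V / (n·D) = 34.43 / (59.283333 × 1.865) = 0.311405
regime bands: climb J<0.4716 | cruise [0.4716, 0.9432) | windmill J≥0.9432
J = 0.3114 → climb

J = 0.3114, regime = climb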